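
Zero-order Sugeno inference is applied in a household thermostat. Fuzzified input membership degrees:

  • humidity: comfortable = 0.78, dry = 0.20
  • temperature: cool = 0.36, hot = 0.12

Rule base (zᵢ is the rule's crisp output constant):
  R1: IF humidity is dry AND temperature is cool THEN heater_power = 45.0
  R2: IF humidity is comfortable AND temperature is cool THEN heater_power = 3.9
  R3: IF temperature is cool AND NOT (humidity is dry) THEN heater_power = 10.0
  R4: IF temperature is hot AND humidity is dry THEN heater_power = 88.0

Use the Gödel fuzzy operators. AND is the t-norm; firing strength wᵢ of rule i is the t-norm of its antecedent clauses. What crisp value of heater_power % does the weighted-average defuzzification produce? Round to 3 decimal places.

R1 (z=45.0): dry=0.20, cool=0.36; AND[min(a, b)] → w = 0.20
R2 (z=3.9): comfortable=0.78, cool=0.36; AND[min(a, b)] → w = 0.36
R3 (z=10.0): cool=0.36, ¬dry=1−0.20=0.80; AND[min(a, b)] → w = 0.36
R4 (z=88.0): hot=0.12, dry=0.20; AND[min(a, b)] → w = 0.12
Weighted average = (0.20·45.0 + 0.36·3.9 + 0.36·10.0 + 0.12·88.0) / (0.20 + 0.36 + 0.36 + 0.12)
  = 24.5640 / 1.0400 = 23.619

23.619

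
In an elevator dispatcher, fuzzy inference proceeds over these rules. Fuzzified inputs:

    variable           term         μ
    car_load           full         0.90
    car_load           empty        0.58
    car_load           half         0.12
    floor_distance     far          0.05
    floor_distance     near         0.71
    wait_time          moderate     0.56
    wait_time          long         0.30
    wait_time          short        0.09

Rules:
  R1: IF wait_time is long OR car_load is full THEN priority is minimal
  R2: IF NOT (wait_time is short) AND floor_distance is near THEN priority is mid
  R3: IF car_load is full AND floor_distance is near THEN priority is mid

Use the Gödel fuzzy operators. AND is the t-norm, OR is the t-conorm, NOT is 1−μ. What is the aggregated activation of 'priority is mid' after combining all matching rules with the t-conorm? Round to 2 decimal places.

R1: long=0.30, full=0.90; OR[max(a, b)] → w = 0.90
R2: ¬short=1−0.09=0.91, near=0.71; AND[min(a, b)] → w = 0.71
R3: full=0.90, near=0.71; AND[min(a, b)] → w = 0.71
Rules with consequent 'mid': {R2, R3} → strengths 0.71, 0.71
Aggregate via t-conorm [max(a, b)]: 0.71

0.71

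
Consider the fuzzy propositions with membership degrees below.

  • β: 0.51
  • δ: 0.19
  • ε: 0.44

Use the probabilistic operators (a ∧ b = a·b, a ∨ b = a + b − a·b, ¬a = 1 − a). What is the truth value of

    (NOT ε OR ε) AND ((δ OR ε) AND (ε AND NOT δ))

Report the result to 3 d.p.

0.147

NOT ε = 1 − 0.4400 = 0.5600
NOT ε OR ε = a + b − a·b on (0.5600, 0.4400) = 0.7536
δ OR ε = a + b − a·b on (0.1900, 0.4400) = 0.5464
NOT δ = 1 − 0.1900 = 0.8100
ε AND NOT δ = a·b on (0.4400, 0.8100) = 0.3564
(δ OR ε) AND (ε AND NOT δ) = a·b on (0.5464, 0.3564) = 0.1947
(NOT ε OR ε) AND ((δ OR ε) AND (ε AND NOT δ)) = a·b on (0.7536, 0.1947) = 0.1468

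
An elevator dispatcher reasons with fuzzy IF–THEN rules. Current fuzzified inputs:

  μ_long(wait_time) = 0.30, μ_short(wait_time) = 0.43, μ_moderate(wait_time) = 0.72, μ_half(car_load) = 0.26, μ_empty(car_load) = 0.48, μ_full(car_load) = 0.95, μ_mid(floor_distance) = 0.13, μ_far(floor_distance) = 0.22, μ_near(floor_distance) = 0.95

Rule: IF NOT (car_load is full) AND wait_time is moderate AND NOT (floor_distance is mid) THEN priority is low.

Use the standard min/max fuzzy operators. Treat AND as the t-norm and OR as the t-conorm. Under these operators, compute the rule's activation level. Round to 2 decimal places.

firing strength: ¬full=1−0.95=0.05, moderate=0.72, ¬mid=1−0.13=0.87; AND[min(a, b)] → w = 0.05

0.05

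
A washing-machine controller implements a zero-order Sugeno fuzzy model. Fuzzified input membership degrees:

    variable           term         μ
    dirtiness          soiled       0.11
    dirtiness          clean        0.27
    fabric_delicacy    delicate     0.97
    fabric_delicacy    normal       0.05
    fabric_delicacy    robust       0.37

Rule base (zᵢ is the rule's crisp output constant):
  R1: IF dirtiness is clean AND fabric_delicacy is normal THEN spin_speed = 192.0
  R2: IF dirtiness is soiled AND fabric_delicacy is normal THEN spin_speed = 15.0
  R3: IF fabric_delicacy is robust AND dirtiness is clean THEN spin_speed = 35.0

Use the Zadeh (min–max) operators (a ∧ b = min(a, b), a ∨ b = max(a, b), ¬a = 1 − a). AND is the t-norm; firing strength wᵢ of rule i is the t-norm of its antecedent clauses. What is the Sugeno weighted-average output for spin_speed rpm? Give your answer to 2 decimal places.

R1 (z=192.0): clean=0.27, normal=0.05; AND[min(a, b)] → w = 0.05
R2 (z=15.0): soiled=0.11, normal=0.05; AND[min(a, b)] → w = 0.05
R3 (z=35.0): robust=0.37, clean=0.27; AND[min(a, b)] → w = 0.27
Weighted average = (0.05·192.0 + 0.05·15.0 + 0.27·35.0) / (0.05 + 0.05 + 0.27)
  = 19.8000 / 0.3700 = 53.51

53.51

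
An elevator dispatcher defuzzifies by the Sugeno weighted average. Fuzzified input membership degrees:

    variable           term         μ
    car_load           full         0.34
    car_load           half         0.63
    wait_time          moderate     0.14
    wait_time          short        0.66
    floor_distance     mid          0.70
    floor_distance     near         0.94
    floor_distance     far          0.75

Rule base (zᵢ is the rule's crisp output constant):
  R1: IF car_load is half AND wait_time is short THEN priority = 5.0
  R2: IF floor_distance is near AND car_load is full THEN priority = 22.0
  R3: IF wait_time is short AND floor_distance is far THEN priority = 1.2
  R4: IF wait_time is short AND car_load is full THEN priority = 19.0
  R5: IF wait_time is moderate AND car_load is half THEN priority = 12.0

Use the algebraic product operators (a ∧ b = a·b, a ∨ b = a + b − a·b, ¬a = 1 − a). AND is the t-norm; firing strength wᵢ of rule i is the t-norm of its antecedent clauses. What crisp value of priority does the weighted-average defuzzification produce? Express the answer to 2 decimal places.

9.74

R1 (z=5.0): half=0.63, short=0.66; AND[a·b] → w = 0.4158
R2 (z=22.0): near=0.94, full=0.34; AND[a·b] → w = 0.3196
R3 (z=1.2): short=0.66, far=0.75; AND[a·b] → w = 0.4950
R4 (z=19.0): short=0.66, full=0.34; AND[a·b] → w = 0.2244
R5 (z=12.0): moderate=0.14, half=0.63; AND[a·b] → w = 0.0882
Weighted average = (0.4158·5.0 + 0.3196·22.0 + 0.4950·1.2 + 0.2244·19.0 + 0.0882·12.0) / (0.4158 + 0.3196 + 0.4950 + 0.2244 + 0.0882)
  = 15.0262 / 1.5430 = 9.74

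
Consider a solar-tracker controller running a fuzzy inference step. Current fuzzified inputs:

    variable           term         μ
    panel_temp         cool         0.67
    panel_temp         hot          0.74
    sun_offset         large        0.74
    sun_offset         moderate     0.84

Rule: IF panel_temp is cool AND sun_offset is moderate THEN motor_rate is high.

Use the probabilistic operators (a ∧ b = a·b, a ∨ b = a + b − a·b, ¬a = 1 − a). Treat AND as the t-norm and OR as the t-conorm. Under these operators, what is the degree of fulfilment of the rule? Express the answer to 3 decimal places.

firing strength: cool=0.67, moderate=0.84; AND[a·b] → w = 0.5628

0.563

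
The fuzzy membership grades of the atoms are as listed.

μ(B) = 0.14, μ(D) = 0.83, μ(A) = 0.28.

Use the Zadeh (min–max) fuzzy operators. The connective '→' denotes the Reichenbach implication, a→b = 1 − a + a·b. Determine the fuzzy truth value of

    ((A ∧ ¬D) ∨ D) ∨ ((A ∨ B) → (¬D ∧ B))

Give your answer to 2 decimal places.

0.83

¬D = 1 − 0.83 = 0.17
A ∧ ¬D = min(a, b) on (0.28, 0.17) = 0.17
(A ∧ ¬D) ∨ D = max(a, b) on (0.17, 0.83) = 0.83
A ∨ B = max(a, b) on (0.28, 0.14) = 0.28
¬D = 1 − 0.83 = 0.17
¬D ∧ B = min(a, b) on (0.17, 0.14) = 0.14
(A ∨ B) → (¬D ∧ B)  [Reichenbach: 1 − a + a·b] with a=0.28, b=0.14 → 0.76
((A ∧ ¬D) ∨ D) ∨ ((A ∨ B) → (¬D ∧ B)) = max(a, b) on (0.83, 0.76) = 0.83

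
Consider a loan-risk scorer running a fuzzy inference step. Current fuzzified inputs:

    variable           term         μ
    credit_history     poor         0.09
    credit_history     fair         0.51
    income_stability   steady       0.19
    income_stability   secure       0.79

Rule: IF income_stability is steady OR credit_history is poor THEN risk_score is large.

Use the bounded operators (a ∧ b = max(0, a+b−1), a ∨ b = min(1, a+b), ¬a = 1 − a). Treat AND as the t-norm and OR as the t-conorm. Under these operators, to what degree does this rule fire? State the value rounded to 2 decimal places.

0.28

firing strength: steady=0.19, poor=0.09; OR[min(1, a+b)] → w = 0.28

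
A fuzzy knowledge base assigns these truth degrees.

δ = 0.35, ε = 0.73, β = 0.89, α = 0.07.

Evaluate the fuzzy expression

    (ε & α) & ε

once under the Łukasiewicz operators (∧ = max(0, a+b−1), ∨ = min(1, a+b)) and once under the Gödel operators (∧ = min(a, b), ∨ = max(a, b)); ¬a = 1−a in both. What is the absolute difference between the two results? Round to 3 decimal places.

0.070

Under Łukasiewicz:
  ε & α = max(0, a+b−1) on (0.73, 0.07) = 0.00
  (ε & α) & ε = max(0, a+b−1) on (0.00, 0.73) = 0.00
  → value = 0.0000
Under Gödel:
  ε & α = min(a, b) on (0.73, 0.07) = 0.07
  (ε & α) & ε = min(a, b) on (0.07, 0.73) = 0.07
  → value = 0.0700
|0.0000 − 0.0700| = 0.070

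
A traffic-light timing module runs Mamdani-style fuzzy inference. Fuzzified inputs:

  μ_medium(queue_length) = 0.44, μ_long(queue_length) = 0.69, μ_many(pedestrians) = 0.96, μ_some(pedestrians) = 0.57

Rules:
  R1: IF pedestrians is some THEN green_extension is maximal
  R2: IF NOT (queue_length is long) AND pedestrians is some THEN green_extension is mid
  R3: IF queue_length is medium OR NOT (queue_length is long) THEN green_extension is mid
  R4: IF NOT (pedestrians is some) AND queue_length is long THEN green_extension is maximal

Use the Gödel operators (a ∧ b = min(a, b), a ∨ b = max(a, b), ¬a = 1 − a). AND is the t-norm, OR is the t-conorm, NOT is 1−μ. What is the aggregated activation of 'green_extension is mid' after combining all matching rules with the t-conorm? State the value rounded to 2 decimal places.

0.44

R1: some=0.57 → w = 0.57
R2: ¬long=1−0.69=0.31, some=0.57; AND[min(a, b)] → w = 0.31
R3: medium=0.44, ¬long=1−0.69=0.31; OR[max(a, b)] → w = 0.44
R4: ¬some=1−0.57=0.43, long=0.69; AND[min(a, b)] → w = 0.43
Rules with consequent 'mid': {R2, R3} → strengths 0.31, 0.44
Aggregate via t-conorm [max(a, b)]: 0.44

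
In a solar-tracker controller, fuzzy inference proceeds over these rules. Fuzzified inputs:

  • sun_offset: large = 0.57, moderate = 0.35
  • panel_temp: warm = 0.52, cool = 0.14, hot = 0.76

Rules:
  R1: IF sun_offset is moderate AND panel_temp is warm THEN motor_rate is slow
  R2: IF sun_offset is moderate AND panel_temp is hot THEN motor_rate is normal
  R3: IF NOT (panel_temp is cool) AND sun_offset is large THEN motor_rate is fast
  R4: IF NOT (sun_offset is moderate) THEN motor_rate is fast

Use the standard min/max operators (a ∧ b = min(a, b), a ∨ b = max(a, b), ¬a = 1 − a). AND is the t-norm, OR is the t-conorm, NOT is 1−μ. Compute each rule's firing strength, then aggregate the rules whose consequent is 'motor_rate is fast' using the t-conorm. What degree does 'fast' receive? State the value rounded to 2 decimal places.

R1: moderate=0.35, warm=0.52; AND[min(a, b)] → w = 0.35
R2: moderate=0.35, hot=0.76; AND[min(a, b)] → w = 0.35
R3: ¬cool=1−0.14=0.86, large=0.57; AND[min(a, b)] → w = 0.57
R4: ¬moderate=1−0.35=0.65 → w = 0.65
Rules with consequent 'fast': {R3, R4} → strengths 0.57, 0.65
Aggregate via t-conorm [max(a, b)]: 0.65

0.65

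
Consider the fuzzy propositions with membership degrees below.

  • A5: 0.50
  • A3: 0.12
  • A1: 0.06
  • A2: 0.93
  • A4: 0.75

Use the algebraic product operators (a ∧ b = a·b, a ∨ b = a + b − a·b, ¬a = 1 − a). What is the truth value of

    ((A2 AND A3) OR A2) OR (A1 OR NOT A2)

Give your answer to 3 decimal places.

0.946

A2 AND A3 = a·b on (0.9300, 0.1200) = 0.1116
(A2 AND A3) OR A2 = a + b − a·b on (0.1116, 0.9300) = 0.9378
NOT A2 = 1 − 0.9300 = 0.0700
A1 OR NOT A2 = a + b − a·b on (0.0600, 0.0700) = 0.1258
((A2 AND A3) OR A2) OR (A1 OR NOT A2) = a + b − a·b on (0.9378, 0.1258) = 0.9456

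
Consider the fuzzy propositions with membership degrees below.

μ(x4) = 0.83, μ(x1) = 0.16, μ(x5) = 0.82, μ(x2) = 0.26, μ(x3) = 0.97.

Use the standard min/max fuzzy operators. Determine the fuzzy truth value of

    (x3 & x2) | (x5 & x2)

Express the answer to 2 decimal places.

x3 & x2 = min(a, b) on (0.97, 0.26) = 0.26
x5 & x2 = min(a, b) on (0.82, 0.26) = 0.26
(x3 & x2) | (x5 & x2) = max(a, b) on (0.26, 0.26) = 0.26

0.26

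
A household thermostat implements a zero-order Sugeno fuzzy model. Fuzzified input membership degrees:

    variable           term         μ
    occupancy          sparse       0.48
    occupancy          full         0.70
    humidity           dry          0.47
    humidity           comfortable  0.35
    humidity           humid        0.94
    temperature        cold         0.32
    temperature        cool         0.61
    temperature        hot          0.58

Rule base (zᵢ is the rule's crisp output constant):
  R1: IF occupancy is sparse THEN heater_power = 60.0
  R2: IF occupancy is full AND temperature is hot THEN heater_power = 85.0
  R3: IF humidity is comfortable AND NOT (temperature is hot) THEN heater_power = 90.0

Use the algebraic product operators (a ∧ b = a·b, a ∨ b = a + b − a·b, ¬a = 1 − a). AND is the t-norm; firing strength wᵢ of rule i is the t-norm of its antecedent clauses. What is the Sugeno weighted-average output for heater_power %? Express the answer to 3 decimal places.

74.095

R1 (z=60.0): sparse=0.48 → w = 0.4800
R2 (z=85.0): full=0.70, hot=0.58; AND[a·b] → w = 0.4060
R3 (z=90.0): comfortable=0.35, ¬hot=1−0.58=0.42; AND[a·b] → w = 0.1470
Weighted average = (0.4800·60.0 + 0.4060·85.0 + 0.1470·90.0) / (0.4800 + 0.4060 + 0.1470)
  = 76.5400 / 1.0330 = 74.095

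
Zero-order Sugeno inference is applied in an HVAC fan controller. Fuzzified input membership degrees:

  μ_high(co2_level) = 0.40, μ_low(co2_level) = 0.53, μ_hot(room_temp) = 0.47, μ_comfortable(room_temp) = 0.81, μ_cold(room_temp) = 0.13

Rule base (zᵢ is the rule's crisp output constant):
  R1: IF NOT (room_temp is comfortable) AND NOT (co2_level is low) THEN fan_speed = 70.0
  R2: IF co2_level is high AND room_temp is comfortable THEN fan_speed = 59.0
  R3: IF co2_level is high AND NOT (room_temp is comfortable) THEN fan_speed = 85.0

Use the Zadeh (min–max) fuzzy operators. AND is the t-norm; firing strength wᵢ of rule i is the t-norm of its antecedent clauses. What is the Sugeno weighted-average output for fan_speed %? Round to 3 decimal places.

R1 (z=70.0): ¬comfortable=1−0.81=0.19, ¬low=1−0.53=0.47; AND[min(a, b)] → w = 0.19
R2 (z=59.0): high=0.40, comfortable=0.81; AND[min(a, b)] → w = 0.40
R3 (z=85.0): high=0.40, ¬comfortable=1−0.81=0.19; AND[min(a, b)] → w = 0.19
Weighted average = (0.19·70.0 + 0.40·59.0 + 0.19·85.0) / (0.19 + 0.40 + 0.19)
  = 53.0500 / 0.7800 = 68.013

68.013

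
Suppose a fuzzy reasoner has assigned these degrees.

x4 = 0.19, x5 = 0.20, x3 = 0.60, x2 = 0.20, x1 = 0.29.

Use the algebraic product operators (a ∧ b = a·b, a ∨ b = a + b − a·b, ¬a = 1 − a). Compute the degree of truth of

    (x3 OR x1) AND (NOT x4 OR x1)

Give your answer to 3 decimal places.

0.619

x3 OR x1 = a + b − a·b on (0.6000, 0.2900) = 0.7160
NOT x4 = 1 − 0.1900 = 0.8100
NOT x4 OR x1 = a + b − a·b on (0.8100, 0.2900) = 0.8651
(x3 OR x1) AND (NOT x4 OR x1) = a·b on (0.7160, 0.8651) = 0.6194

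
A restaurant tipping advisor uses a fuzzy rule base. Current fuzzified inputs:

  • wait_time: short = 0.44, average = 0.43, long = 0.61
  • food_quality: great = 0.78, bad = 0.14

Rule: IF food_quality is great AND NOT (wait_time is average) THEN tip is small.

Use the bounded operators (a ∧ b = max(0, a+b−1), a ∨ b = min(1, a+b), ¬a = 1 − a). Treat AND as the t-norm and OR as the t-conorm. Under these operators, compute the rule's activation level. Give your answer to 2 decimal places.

0.35

firing strength: great=0.78, ¬average=1−0.43=0.57; AND[max(0, a+b−1)] → w = 0.35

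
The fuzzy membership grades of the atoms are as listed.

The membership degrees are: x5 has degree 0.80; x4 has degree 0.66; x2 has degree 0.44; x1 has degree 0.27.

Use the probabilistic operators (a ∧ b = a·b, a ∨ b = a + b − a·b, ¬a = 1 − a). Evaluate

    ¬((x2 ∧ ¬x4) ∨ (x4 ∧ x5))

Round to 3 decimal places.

0.401

¬x4 = 1 − 0.6600 = 0.3400
x2 ∧ ¬x4 = a·b on (0.4400, 0.3400) = 0.1496
x4 ∧ x5 = a·b on (0.6600, 0.8000) = 0.5280
(x2 ∧ ¬x4) ∨ (x4 ∧ x5) = a + b − a·b on (0.1496, 0.5280) = 0.5986
¬((x2 ∧ ¬x4) ∨ (x4 ∧ x5)) = 1 − 0.5986 = 0.4014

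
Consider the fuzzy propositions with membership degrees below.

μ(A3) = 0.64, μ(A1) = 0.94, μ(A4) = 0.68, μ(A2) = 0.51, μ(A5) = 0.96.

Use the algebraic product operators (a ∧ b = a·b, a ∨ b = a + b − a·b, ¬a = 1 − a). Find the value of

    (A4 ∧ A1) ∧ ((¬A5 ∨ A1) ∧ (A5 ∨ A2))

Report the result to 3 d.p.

A4 ∧ A1 = a·b on (0.6800, 0.9400) = 0.6392
¬A5 = 1 − 0.9600 = 0.0400
¬A5 ∨ A1 = a + b − a·b on (0.0400, 0.9400) = 0.9424
A5 ∨ A2 = a + b − a·b on (0.9600, 0.5100) = 0.9804
(¬A5 ∨ A1) ∧ (A5 ∨ A2) = a·b on (0.9424, 0.9804) = 0.9239
(A4 ∧ A1) ∧ ((¬A5 ∨ A1) ∧ (A5 ∨ A2)) = a·b on (0.6392, 0.9239) = 0.5906

0.591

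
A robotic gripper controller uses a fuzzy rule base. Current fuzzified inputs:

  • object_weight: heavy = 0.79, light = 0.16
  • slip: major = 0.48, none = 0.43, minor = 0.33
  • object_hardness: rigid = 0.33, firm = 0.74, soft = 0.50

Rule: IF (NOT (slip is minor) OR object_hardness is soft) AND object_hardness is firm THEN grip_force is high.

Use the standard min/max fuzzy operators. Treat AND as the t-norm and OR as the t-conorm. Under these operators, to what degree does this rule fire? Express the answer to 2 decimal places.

firing strength: (¬minor=1−0.33=0.67 OR soft=0.50) = 0.67; AND[min(a, b)] with firm=0.74 → w = 0.67

0.67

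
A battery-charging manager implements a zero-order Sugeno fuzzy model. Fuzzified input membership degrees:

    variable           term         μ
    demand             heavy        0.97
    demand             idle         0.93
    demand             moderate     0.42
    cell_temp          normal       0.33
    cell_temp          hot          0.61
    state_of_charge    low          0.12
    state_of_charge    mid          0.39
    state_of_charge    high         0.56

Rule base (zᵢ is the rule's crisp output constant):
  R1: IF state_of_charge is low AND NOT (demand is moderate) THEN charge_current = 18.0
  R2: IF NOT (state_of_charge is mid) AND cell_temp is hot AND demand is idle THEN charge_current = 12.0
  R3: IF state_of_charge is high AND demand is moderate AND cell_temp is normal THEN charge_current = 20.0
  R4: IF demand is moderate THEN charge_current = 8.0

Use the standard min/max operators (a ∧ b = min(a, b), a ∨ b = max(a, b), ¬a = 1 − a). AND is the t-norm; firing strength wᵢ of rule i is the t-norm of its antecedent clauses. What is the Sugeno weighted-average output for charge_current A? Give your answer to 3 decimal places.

R1 (z=18.0): low=0.12, ¬moderate=1−0.42=0.58; AND[min(a, b)] → w = 0.12
R2 (z=12.0): ¬mid=1−0.39=0.61, hot=0.61, idle=0.93; AND[min(a, b)] → w = 0.61
R3 (z=20.0): high=0.56, moderate=0.42, normal=0.33; AND[min(a, b)] → w = 0.33
R4 (z=8.0): moderate=0.42 → w = 0.42
Weighted average = (0.12·18.0 + 0.61·12.0 + 0.33·20.0 + 0.42·8.0) / (0.12 + 0.61 + 0.33 + 0.42)
  = 19.4400 / 1.4800 = 13.135

13.135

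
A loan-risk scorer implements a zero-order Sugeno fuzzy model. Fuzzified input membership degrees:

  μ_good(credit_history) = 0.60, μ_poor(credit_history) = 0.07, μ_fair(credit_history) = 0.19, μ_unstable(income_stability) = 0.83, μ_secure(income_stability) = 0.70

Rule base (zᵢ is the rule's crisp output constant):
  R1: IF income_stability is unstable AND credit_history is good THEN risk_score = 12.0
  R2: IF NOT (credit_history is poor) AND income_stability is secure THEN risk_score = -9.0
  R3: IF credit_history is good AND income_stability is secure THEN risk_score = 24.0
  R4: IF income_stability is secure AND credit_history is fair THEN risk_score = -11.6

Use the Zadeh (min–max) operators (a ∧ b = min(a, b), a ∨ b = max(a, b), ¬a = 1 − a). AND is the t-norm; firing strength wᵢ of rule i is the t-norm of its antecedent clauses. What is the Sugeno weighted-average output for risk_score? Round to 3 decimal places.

6.266

R1 (z=12.0): unstable=0.83, good=0.60; AND[min(a, b)] → w = 0.60
R2 (z=-9.0): ¬poor=1−0.07=0.93, secure=0.70; AND[min(a, b)] → w = 0.70
R3 (z=24.0): good=0.60, secure=0.70; AND[min(a, b)] → w = 0.60
R4 (z=-11.6): secure=0.70, fair=0.19; AND[min(a, b)] → w = 0.19
Weighted average = (0.60·12.0 + 0.70·-9.0 + 0.60·24.0 + 0.19·-11.6) / (0.60 + 0.70 + 0.60 + 0.19)
  = 13.0960 / 2.0900 = 6.266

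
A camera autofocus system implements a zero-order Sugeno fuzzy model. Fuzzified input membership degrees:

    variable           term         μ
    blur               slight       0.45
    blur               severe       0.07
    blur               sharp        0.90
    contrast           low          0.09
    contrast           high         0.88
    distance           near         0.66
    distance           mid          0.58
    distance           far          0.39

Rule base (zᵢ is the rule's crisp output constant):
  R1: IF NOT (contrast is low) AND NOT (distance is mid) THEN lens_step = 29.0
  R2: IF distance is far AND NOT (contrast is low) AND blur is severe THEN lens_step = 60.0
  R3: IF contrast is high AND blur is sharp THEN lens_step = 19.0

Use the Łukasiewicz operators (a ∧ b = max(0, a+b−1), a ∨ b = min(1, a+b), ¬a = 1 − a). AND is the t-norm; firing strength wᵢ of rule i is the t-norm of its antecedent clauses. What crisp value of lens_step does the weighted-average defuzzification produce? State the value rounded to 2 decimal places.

R1 (z=29.0): ¬low=1−0.09=0.91, ¬mid=1−0.58=0.42; AND[max(0, a+b−1)] → w = 0.33
R2 (z=60.0): far=0.39, ¬low=1−0.09=0.91, severe=0.07; AND[max(0, a+b−1)] → w = 0.00
R3 (z=19.0): high=0.88, sharp=0.90; AND[max(0, a+b−1)] → w = 0.78
Weighted average = (0.33·29.0 + 0.00·60.0 + 0.78·19.0) / (0.33 + 0.00 + 0.78)
  = 24.3900 / 1.1100 = 21.97

21.97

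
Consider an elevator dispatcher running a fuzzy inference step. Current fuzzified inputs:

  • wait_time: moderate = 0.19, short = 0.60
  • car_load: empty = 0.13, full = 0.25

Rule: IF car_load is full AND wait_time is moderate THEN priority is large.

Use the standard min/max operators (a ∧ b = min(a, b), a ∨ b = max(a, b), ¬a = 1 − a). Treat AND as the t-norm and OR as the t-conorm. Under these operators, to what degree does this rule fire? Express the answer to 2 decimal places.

firing strength: full=0.25, moderate=0.19; AND[min(a, b)] → w = 0.19

0.19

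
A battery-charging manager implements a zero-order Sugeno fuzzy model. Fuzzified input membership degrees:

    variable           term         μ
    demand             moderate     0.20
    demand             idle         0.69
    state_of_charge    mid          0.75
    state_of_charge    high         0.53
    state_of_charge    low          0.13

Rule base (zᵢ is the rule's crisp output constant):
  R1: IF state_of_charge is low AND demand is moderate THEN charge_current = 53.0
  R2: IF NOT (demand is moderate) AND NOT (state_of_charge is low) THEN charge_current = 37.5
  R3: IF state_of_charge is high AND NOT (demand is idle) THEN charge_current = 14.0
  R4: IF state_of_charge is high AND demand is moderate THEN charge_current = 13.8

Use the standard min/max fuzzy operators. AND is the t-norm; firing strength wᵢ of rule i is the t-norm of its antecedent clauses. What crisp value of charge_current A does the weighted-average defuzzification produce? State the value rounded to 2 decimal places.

30.55

R1 (z=53.0): low=0.13, moderate=0.20; AND[min(a, b)] → w = 0.13
R2 (z=37.5): ¬moderate=1−0.20=0.80, ¬low=1−0.13=0.87; AND[min(a, b)] → w = 0.80
R3 (z=14.0): high=0.53, ¬idle=1−0.69=0.31; AND[min(a, b)] → w = 0.31
R4 (z=13.8): high=0.53, moderate=0.20; AND[min(a, b)] → w = 0.20
Weighted average = (0.13·53.0 + 0.80·37.5 + 0.31·14.0 + 0.20·13.8) / (0.13 + 0.80 + 0.31 + 0.20)
  = 43.9900 / 1.4400 = 30.55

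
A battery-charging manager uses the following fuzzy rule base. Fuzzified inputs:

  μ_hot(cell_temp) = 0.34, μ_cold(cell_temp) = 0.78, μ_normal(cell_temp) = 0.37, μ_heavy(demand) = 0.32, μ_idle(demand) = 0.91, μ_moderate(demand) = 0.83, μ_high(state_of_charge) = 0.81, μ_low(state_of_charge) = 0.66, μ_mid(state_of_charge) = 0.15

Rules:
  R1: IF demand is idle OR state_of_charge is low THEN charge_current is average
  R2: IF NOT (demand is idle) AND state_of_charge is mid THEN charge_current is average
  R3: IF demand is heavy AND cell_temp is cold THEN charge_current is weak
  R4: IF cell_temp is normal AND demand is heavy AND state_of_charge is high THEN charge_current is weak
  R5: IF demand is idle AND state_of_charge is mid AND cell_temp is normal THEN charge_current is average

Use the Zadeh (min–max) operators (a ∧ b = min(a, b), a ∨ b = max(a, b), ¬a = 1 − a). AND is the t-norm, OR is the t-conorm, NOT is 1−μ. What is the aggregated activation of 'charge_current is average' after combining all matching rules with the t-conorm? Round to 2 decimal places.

R1: idle=0.91, low=0.66; OR[max(a, b)] → w = 0.91
R2: ¬idle=1−0.91=0.09, mid=0.15; AND[min(a, b)] → w = 0.09
R3: heavy=0.32, cold=0.78; AND[min(a, b)] → w = 0.32
R4: normal=0.37, heavy=0.32, high=0.81; AND[min(a, b)] → w = 0.32
R5: idle=0.91, mid=0.15, normal=0.37; AND[min(a, b)] → w = 0.15
Rules with consequent 'average': {R1, R2, R5} → strengths 0.91, 0.09, 0.15
Aggregate via t-conorm [max(a, b)]: 0.91

0.91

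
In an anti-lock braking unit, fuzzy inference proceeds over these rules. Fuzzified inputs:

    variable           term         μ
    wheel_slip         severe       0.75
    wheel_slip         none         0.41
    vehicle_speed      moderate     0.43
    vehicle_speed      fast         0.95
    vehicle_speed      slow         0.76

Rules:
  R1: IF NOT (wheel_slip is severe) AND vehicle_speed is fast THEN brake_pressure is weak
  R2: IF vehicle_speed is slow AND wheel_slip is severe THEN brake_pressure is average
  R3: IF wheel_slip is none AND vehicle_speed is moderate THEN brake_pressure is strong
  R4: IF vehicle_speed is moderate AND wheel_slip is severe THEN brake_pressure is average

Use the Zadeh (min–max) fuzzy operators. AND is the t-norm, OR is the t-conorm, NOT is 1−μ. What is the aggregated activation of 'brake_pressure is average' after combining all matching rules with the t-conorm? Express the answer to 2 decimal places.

0.75

R1: ¬severe=1−0.75=0.25, fast=0.95; AND[min(a, b)] → w = 0.25
R2: slow=0.76, severe=0.75; AND[min(a, b)] → w = 0.75
R3: none=0.41, moderate=0.43; AND[min(a, b)] → w = 0.41
R4: moderate=0.43, severe=0.75; AND[min(a, b)] → w = 0.43
Rules with consequent 'average': {R2, R4} → strengths 0.75, 0.43
Aggregate via t-conorm [max(a, b)]: 0.75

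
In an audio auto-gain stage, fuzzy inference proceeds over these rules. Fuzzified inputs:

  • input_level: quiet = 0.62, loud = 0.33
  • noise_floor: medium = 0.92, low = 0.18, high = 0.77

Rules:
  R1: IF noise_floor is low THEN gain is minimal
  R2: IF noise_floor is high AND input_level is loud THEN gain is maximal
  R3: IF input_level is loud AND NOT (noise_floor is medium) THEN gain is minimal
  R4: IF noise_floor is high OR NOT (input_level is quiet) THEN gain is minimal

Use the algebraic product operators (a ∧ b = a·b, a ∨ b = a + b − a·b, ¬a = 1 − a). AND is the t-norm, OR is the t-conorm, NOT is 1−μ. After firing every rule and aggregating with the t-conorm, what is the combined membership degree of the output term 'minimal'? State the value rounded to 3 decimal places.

0.886

R1: low=0.18 → w = 0.1800
R2: high=0.77, loud=0.33; AND[a·b] → w = 0.2541
R3: loud=0.33, ¬medium=1−0.92=0.08; AND[a·b] → w = 0.0264
R4: high=0.77, ¬quiet=1−0.62=0.38; OR[a + b − a·b] → w = 0.8574
Rules with consequent 'minimal': {R1, R3, R4} → strengths 0.1800, 0.0264, 0.8574
Aggregate via t-conorm [a + b − a·b]: 0.8862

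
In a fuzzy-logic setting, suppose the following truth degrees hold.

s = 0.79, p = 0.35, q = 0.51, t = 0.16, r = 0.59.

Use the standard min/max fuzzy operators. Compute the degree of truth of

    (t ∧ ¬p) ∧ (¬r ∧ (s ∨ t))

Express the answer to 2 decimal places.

0.16

¬p = 1 − 0.35 = 0.65
t ∧ ¬p = min(a, b) on (0.16, 0.65) = 0.16
¬r = 1 − 0.59 = 0.41
s ∨ t = max(a, b) on (0.79, 0.16) = 0.79
¬r ∧ (s ∨ t) = min(a, b) on (0.41, 0.79) = 0.41
(t ∧ ¬p) ∧ (¬r ∧ (s ∨ t)) = min(a, b) on (0.16, 0.41) = 0.16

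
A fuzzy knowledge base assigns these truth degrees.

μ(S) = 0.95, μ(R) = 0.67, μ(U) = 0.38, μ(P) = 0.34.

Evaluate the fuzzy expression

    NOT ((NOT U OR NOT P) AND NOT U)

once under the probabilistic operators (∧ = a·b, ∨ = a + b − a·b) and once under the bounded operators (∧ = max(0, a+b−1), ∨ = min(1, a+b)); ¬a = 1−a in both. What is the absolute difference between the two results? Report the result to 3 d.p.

0.080

Under probabilistic:
  NOT U = 1 − 0.3800 = 0.6200
  NOT P = 1 − 0.3400 = 0.6600
  NOT U OR NOT P = a + b − a·b on (0.6200, 0.6600) = 0.8708
  NOT U = 1 − 0.3800 = 0.6200
  (NOT U OR NOT P) AND NOT U = a·b on (0.8708, 0.6200) = 0.5399
  NOT ((NOT U OR NOT P) AND NOT U) = 1 − 0.5399 = 0.4601
  → value = 0.4601
Under bounded:
  NOT U = 1 − 0.38 = 0.62
  NOT P = 1 − 0.34 = 0.66
  NOT U OR NOT P = min(1, a+b) on (0.62, 0.66) = 1.00
  NOT U = 1 − 0.38 = 0.62
  (NOT U OR NOT P) AND NOT U = max(0, a+b−1) on (1.00, 0.62) = 0.62
  NOT ((NOT U OR NOT P) AND NOT U) = 1 − 0.62 = 0.38
  → value = 0.3800
|0.4601 − 0.3800| = 0.080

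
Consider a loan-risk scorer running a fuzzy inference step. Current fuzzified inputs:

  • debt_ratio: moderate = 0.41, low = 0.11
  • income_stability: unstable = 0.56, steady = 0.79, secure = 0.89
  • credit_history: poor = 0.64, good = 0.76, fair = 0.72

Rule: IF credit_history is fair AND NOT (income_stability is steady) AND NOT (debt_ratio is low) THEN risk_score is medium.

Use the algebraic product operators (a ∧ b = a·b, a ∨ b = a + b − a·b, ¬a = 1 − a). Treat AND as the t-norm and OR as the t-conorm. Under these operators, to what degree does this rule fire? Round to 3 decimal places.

firing strength: fair=0.72, ¬steady=1−0.79=0.21, ¬low=1−0.11=0.89; AND[a·b] → w = 0.1346

0.135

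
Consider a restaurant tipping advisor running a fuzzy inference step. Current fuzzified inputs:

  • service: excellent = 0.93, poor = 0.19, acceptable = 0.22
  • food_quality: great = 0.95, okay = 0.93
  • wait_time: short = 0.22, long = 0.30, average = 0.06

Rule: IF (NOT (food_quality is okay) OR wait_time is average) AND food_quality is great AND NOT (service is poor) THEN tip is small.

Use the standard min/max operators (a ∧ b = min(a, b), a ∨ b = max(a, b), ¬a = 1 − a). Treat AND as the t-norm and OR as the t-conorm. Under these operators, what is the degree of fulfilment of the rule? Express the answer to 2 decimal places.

0.07

firing strength: (¬okay=1−0.93=0.07 OR average=0.06) = 0.07; AND[min(a, b)] with great=0.95, ¬poor=1−0.19=0.81 → w = 0.07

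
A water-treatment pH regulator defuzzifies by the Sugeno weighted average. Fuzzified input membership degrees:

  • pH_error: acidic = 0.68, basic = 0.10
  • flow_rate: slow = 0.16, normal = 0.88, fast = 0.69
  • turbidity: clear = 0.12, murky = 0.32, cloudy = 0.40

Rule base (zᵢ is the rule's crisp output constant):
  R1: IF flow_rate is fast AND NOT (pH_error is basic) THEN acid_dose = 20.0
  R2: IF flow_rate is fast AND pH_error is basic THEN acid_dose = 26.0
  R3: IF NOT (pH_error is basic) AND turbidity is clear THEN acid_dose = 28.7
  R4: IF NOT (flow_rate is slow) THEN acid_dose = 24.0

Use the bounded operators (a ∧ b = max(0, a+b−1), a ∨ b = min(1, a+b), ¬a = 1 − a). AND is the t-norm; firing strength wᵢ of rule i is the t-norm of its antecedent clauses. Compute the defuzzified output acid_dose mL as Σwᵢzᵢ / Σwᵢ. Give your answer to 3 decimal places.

22.437

R1 (z=20.0): fast=0.69, ¬basic=1−0.10=0.90; AND[max(0, a+b−1)] → w = 0.59
R2 (z=26.0): fast=0.69, basic=0.10; AND[max(0, a+b−1)] → w = 0.00
R3 (z=28.7): ¬basic=1−0.10=0.90, clear=0.12; AND[max(0, a+b−1)] → w = 0.02
R4 (z=24.0): ¬slow=1−0.16=0.84 → w = 0.84
Weighted average = (0.59·20.0 + 0.00·26.0 + 0.02·28.7 + 0.84·24.0) / (0.59 + 0.00 + 0.02 + 0.84)
  = 32.5340 / 1.4500 = 22.437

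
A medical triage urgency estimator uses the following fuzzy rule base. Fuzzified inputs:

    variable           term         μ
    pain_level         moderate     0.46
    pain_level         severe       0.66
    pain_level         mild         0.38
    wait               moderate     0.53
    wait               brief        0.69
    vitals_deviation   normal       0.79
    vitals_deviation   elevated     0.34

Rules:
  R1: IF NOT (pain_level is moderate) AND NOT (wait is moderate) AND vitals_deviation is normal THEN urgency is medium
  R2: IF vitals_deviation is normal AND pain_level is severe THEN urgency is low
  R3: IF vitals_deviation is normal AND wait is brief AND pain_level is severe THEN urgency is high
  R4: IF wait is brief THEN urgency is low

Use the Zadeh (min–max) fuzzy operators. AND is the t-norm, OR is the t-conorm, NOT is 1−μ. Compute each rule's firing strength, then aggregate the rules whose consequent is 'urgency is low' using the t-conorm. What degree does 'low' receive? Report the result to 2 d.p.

R1: ¬moderate=1−0.46=0.54, ¬moderate=1−0.53=0.47, normal=0.79; AND[min(a, b)] → w = 0.47
R2: normal=0.79, severe=0.66; AND[min(a, b)] → w = 0.66
R3: normal=0.79, brief=0.69, severe=0.66; AND[min(a, b)] → w = 0.66
R4: brief=0.69 → w = 0.69
Rules with consequent 'low': {R2, R4} → strengths 0.66, 0.69
Aggregate via t-conorm [max(a, b)]: 0.69

0.69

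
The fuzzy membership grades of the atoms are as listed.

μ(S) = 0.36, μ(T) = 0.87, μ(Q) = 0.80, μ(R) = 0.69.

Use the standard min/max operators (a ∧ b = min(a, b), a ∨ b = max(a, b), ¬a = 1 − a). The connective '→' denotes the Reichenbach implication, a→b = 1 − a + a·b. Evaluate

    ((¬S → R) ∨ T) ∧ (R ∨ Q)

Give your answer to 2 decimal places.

¬S = 1 − 0.36 = 0.64
¬S → R  [Reichenbach: 1 − a + a·b] with a=0.64, b=0.69 → 0.80
(¬S → R) ∨ T = max(a, b) on (0.80, 0.87) = 0.87
R ∨ Q = max(a, b) on (0.69, 0.80) = 0.80
((¬S → R) ∨ T) ∧ (R ∨ Q) = min(a, b) on (0.87, 0.80) = 0.80

0.80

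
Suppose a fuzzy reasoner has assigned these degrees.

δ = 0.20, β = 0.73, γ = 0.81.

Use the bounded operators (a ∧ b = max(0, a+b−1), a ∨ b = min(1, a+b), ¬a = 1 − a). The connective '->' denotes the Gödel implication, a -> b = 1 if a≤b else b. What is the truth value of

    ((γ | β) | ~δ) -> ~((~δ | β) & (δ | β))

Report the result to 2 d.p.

γ | β = min(1, a+b) on (0.81, 0.73) = 1.00
~δ = 1 − 0.20 = 0.80
(γ | β) | ~δ = min(1, a+b) on (1.00, 0.80) = 1.00
~δ = 1 − 0.20 = 0.80
~δ | β = min(1, a+b) on (0.80, 0.73) = 1.00
δ | β = min(1, a+b) on (0.20, 0.73) = 0.93
(~δ | β) & (δ | β) = max(0, a+b−1) on (1.00, 0.93) = 0.93
~((~δ | β) & (δ | β)) = 1 − 0.93 = 0.07
((γ | β) | ~δ) -> ~((~δ | β) & (δ | β))  [Gödel: 1 if a≤b else b] with a=1.00, b=0.07 → 0.07

0.07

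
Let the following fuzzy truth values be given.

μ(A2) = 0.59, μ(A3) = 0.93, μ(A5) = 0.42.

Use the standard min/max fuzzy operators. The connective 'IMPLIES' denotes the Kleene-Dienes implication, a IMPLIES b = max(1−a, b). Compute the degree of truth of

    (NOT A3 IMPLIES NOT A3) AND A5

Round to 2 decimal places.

0.42

NOT A3 = 1 − 0.93 = 0.07
NOT A3 = 1 − 0.93 = 0.07
NOT A3 IMPLIES NOT A3  [Kleene-Dienes: max(1−a, b)] with a=0.07, b=0.07 → 0.93
(NOT A3 IMPLIES NOT A3) AND A5 = min(a, b) on (0.93, 0.42) = 0.42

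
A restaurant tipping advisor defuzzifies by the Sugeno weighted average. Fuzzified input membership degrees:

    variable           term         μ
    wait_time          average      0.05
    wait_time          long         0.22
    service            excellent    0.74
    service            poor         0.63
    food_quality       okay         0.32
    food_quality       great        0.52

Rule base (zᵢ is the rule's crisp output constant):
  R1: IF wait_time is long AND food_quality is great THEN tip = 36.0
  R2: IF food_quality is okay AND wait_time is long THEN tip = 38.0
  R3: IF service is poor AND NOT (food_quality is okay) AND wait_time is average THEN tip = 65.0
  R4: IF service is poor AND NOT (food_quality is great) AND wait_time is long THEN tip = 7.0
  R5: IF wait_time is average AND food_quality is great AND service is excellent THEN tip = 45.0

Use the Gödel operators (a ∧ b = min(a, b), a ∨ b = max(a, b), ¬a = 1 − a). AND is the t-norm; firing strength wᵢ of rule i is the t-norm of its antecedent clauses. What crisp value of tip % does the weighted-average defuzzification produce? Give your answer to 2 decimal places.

R1 (z=36.0): long=0.22, great=0.52; AND[min(a, b)] → w = 0.22
R2 (z=38.0): okay=0.32, long=0.22; AND[min(a, b)] → w = 0.22
R3 (z=65.0): poor=0.63, ¬okay=1−0.32=0.68, average=0.05; AND[min(a, b)] → w = 0.05
R4 (z=7.0): poor=0.63, ¬great=1−0.52=0.48, long=0.22; AND[min(a, b)] → w = 0.22
R5 (z=45.0): average=0.05, great=0.52, excellent=0.74; AND[min(a, b)] → w = 0.05
Weighted average = (0.22·36.0 + 0.22·38.0 + 0.05·65.0 + 0.22·7.0 + 0.05·45.0) / (0.22 + 0.22 + 0.05 + 0.22 + 0.05)
  = 23.3200 / 0.7600 = 30.68

30.68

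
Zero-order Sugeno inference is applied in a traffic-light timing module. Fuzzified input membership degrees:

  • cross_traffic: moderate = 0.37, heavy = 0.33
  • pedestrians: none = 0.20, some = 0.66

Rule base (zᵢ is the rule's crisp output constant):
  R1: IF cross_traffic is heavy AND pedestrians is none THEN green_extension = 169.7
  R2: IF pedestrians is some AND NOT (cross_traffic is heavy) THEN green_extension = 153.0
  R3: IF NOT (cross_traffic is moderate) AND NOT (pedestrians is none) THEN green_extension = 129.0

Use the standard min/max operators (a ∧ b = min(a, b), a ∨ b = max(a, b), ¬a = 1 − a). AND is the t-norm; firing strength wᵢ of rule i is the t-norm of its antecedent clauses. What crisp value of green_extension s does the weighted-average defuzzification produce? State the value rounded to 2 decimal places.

R1 (z=169.7): heavy=0.33, none=0.20; AND[min(a, b)] → w = 0.20
R2 (z=153.0): some=0.66, ¬heavy=1−0.33=0.67; AND[min(a, b)] → w = 0.66
R3 (z=129.0): ¬moderate=1−0.37=0.63, ¬none=1−0.20=0.80; AND[min(a, b)] → w = 0.63
Weighted average = (0.20·169.7 + 0.66·153.0 + 0.63·129.0) / (0.20 + 0.66 + 0.63)
  = 216.1900 / 1.4900 = 145.09

145.09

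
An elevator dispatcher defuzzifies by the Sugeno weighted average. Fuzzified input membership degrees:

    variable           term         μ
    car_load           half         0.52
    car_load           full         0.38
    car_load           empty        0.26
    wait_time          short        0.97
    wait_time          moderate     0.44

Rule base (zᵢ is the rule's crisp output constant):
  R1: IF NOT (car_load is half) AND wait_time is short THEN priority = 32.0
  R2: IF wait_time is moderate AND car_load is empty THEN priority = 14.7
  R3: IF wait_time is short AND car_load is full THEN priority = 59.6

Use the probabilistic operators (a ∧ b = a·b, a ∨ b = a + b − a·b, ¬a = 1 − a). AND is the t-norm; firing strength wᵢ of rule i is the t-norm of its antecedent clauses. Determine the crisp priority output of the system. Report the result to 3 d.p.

40.638

R1 (z=32.0): ¬half=1−0.52=0.48, short=0.97; AND[a·b] → w = 0.4656
R2 (z=14.7): moderate=0.44, empty=0.26; AND[a·b] → w = 0.1144
R3 (z=59.6): short=0.97, full=0.38; AND[a·b] → w = 0.3686
Weighted average = (0.4656·32.0 + 0.1144·14.7 + 0.3686·59.6) / (0.4656 + 0.1144 + 0.3686)
  = 38.5494 / 0.9486 = 40.638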